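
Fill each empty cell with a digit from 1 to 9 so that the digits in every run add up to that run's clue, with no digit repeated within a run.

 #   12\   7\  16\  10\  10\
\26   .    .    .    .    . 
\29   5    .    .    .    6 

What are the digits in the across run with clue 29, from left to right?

16 in 2 cells must be {7,9}.
R1C1 = 12 − 5 = 7 completes the 12 down.
R1C3 = 9: the only remaining digit allowed by both the 26 across and the 16 down.
R1C5 = 10 − 6 = 4 completes the 10 down.
R2C3 = 16 − 9 = 7 completes the 16 down.
R1C4 = 1: the only remaining digit allowed by both the 26 across and the 10 down.
R2C4 = 10 − 1 = 9 completes the 10 down.
R1C2 = 26 − 21 = 5 completes the 26 across.
R2C2 = 29 − 27 = 2 completes the 29 across.

5 2 7 9 6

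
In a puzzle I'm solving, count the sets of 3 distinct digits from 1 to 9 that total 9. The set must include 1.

3 distinct digits from 1–9 sum between 6 and 24.
Keeping only sets containing 1.
Enumerating: {1,2,6}, {1,3,5}.

2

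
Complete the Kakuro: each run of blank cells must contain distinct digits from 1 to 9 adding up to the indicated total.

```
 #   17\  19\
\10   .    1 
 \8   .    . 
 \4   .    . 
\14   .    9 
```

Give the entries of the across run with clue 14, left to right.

4 in 2 cells must be {1,3}.
R1C1 = 10 − 1 = 9 completes the 10 across.
Given what's placed, R3C2 must be 3 to fit the 4 across and 19 down.
R4C1 = 14 − 9 = 5 completes the 14 across.
R2C2 = 19 − 13 = 6 completes the 19 down.
R3C1 = 4 − 3 = 1 completes the 4 across.
R2C1 = 8 − 6 = 2 completes the 8 across.

5 9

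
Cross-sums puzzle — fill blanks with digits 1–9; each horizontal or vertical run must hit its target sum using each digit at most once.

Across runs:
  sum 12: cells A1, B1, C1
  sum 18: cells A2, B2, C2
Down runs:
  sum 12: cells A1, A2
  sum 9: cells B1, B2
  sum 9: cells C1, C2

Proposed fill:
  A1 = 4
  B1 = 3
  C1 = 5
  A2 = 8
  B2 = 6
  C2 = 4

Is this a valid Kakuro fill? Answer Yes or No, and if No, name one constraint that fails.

Yes

Across: 4+3+5=12; 8+6+4=18. Down: 4+8=12; 3+6=9; 5+4=9. No digit repeats within any run.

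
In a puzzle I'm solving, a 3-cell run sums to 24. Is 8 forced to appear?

Yes

The only way to make 24 from 3 distinct digits is {7,8,9}, which contains 8.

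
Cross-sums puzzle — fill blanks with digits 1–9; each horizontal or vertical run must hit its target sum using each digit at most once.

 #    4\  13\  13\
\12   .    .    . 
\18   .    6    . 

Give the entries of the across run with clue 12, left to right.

1, 7, 4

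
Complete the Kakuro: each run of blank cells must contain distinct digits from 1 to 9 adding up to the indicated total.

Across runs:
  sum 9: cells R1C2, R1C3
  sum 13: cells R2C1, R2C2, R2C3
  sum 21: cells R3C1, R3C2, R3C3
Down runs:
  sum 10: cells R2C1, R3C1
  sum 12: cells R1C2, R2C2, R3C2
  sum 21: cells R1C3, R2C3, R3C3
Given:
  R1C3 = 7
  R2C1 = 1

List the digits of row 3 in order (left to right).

R1C2 = 9 − 7 = 2 completes the 9 across.
R3C1 = 10 − 1 = 9 completes the 10 down.
No cell is forced outright now. R3C2 can only be 4 or 7 (the digits allowed by both its 21 across and its 12 down). If R3C2 = 4: then R2C2 would have to be in {3,4,5,7,8,9} for the 13 across but in {6} for the 12 down — contradiction. So R3C2 = 7.
R2C2 = 12 − 9 = 3 completes the 12 down.
R2C3 = 13 − 4 = 9 completes the 13 across.
R3C3 = 21 − 16 = 5 completes the 21 across.

9, 7, 5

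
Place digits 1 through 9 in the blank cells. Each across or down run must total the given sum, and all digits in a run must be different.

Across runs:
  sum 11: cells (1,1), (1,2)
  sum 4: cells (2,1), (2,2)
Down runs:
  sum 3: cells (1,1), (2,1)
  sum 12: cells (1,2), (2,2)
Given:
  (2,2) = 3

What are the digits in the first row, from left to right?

4 in 2 cells must be {1,3}; 3 in 2 cells must be {1,2}.
Intersecting the 11 across with the 3 down forces (1,1) = 2.
(1,2) = 11 − 2 = 9 completes the 11 across.
(2,1) = 4 − 3 = 1 completes the 4 across.

2, 9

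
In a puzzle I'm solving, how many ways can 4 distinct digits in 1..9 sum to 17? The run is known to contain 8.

3

4 distinct digits from 1–9 sum between 10 and 30.
Keeping only sets containing 8.
Enumerating: {1,2,6,8}, {1,3,5,8}, {2,3,4,8}.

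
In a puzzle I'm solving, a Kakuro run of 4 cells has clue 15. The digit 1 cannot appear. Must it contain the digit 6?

The only way to make 15 from 4 distinct digits under that restriction is {2,3,4,6}, which contains 6.

Yes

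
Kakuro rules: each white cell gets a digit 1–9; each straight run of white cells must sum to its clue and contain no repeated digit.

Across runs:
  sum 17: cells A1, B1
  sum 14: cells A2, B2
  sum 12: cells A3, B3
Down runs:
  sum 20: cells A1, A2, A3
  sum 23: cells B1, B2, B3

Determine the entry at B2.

6

17 in 2 cells must be {8,9}; 23 in 3 cells must be {6,8,9}.
Nothing is forced directly, so branch on A1, whose candidates are 8 or 9. If A1 = 8: that forces B1 = 9, B3 = 8, B2 = 6, after which A3 would have to be in {4} for the 12 across but in {3,5,7,9} for the 20 down — contradiction. So A1 = 9.
B1 = 17 − 9 = 8 completes the 17 across.
Given what's placed, B3 must be 9 to fit the 12 across and 23 down.
B2 = 23 − 17 = 6 completes the 23 down.
A3 = 12 − 9 = 3 completes the 12 across.
A2 = 14 − 6 = 8 completes the 14 across.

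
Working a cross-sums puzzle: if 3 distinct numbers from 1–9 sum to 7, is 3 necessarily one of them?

No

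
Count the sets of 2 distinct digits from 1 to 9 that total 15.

2

2 distinct digits from 1–9 sum between 3 and 17.
Enumerating: {6,9}, {7,8}.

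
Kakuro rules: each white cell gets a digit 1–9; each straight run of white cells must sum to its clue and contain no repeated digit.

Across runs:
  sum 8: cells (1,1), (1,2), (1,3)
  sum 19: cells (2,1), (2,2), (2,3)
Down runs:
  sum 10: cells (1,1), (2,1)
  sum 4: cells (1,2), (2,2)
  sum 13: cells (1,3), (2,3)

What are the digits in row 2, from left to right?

7, 3, 9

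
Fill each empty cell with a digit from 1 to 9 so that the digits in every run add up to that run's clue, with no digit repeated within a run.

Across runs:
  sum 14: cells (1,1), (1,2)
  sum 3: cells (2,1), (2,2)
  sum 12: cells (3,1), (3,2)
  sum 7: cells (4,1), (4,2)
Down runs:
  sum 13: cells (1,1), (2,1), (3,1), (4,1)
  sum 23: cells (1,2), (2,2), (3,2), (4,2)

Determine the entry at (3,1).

3 in 2 cells must be {1,2}.
Nothing is forced directly, so branch on (1,1), whose candidates are 5 or 6. If (1,1) = 6: that forces (1,2) = 8, (3,1) = 4, after which (3,2) would have to be in {8} for the 12 across but in {1,2,3,4,5,6,7,9} for the 23 down — contradiction. So (1,1) = 5.
(1,2) = 14 − 5 = 9 completes the 14 across.
Given what's placed, (2,1) must be 1 to fit the 3 across and 13 down.
(2,2) = 3 − 1 = 2 completes the 3 across.
No cell is forced outright now. (3,1) can only be 3 or 4 (the digits allowed by both its 12 across and its 13 down). If (3,1) = 3: then (3,2) would have to be in {9} for the 12 across but in {4,5,7,8} for the 23 down — contradiction. So (3,1) = 4.

4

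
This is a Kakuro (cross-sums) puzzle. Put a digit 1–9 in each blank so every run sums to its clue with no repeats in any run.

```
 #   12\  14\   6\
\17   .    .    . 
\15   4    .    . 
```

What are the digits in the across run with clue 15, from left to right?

R1C1 = 12 − 4 = 8 completes the 12 down.
Nothing is forced directly, so branch on R1C2, whose candidates are 5 or 6. If R1C2 = 6: then R1C3 would have to be in {3} for the 17 across but in {1,2,4,5} for the 6 down — contradiction. So R1C2 = 5.
R1C3 = 17 − 13 = 4 completes the 17 across.
R2C2 = 14 − 5 = 9 completes the 14 down.
R2C3 = 15 − 13 = 2 completes the 15 across.

4, 9, 2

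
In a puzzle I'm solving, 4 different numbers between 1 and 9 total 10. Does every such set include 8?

The only way to make 10 from 4 distinct digits is {1,2,3,4}, which does not contain 8.

No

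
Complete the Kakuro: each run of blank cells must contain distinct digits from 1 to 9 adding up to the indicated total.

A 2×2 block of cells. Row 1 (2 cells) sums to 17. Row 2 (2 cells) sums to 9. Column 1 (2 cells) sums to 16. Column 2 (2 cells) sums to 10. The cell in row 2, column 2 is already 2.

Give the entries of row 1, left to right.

9, 8

17 in 2 cells must be {8,9}; 16 in 2 cells must be {7,9}.
(1,1) = 9: only digit in both the 17-across and 16-down candidate sets.
(1,2) = 17 − 9 = 8 completes the 17 across.
(2,1) = 9 − 2 = 7 completes the 9 across.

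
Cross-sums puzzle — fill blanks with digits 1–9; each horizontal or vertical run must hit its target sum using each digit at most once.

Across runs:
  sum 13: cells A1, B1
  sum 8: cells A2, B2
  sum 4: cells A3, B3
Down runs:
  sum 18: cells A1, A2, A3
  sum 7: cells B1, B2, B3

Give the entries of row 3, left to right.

4 in 2 cells must be {1,3}; 7 in 3 cells must be {1,2,4}.
The 13 across and the 7 down share only 4, so B1 = 4.
Given what's placed, B3 must be 1 to fit the 4 across and 7 down.
A1 = 13 − 4 = 9 completes the 13 across.
B2 = 7 − 5 = 2 completes the 7 down.
A3 = 4 − 1 = 3 completes the 4 across.
A2 = 8 − 2 = 6 completes the 8 across.

3 1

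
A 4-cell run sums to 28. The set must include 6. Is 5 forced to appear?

Yes

The only way to make 28 from 4 distinct digits under that restriction is {5,6,8,9}, which contains 5.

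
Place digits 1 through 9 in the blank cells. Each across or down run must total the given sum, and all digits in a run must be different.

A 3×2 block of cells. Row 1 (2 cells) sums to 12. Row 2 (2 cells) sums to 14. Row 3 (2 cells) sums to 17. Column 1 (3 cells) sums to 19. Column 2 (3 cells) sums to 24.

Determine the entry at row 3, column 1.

17 in 2 cells must be {8,9}; 24 in 3 cells must be {7,8,9}.
Nothing is forced directly, so branch on (2,2), whose candidates are 8 or 9. If (2,2) = 9: that forces (2,1) = 5, (3,1) = 8, after which (3,2) would have to be in {9} for the 17 across but in {7,8} for the 24 down — contradiction. So (2,2) = 8.
(2,1) = 14 − 8 = 6 completes the 14 across.
Given what's placed, (3,2) must be 9 to fit the 17 across and 24 down.
(1,2) = 24 − 17 = 7 completes the 24 down.
(3,1) = 17 − 9 = 8 completes the 17 across.
(1,1) = 12 − 7 = 5 completes the 12 across.

8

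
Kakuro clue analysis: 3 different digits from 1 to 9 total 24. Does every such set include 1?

No

The only way to make 24 from 3 distinct digits is {7,8,9}, which does not contain 1.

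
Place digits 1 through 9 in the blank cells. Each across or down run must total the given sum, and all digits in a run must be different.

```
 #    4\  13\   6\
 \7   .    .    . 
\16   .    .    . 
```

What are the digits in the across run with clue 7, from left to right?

7 in 3 cells must be {1,2,4}; 4 in 2 cells must be {1,3}.
The 7 across and the 4 down share only 1, so R1C1 = 1.
Given what's placed, R1C2 must be 4 to fit the 7 across and 13 down.
R1C3 = 7 − 5 = 2 completes the 7 across.
R2C1 = 4 − 1 = 3 completes the 4 down.
R2C2 = 13 − 4 = 9 completes the 13 down.
R2C3 = 16 − 12 = 4 completes the 16 across.

1 4 2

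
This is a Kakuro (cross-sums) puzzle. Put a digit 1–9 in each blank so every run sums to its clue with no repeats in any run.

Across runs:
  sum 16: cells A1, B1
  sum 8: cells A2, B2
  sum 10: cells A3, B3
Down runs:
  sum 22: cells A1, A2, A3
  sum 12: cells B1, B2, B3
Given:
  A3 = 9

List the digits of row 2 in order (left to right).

6 2

16 in 2 cells must be {7,9}.
A1 = 7: the only remaining digit allowed by both the 16 across and the 22 down.
B1 = 16 − 7 = 9 completes the 16 across.
A2 = 22 − 16 = 6 completes the 22 down.
B2 = 8 − 6 = 2 completes the 8 across.
B3 = 10 − 9 = 1 completes the 10 across.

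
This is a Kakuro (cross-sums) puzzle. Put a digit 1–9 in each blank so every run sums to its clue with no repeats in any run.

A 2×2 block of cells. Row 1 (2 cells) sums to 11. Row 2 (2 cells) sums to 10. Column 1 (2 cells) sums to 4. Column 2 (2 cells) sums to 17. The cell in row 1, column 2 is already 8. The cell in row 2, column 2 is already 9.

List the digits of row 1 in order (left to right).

3, 8

4 in 2 cells must be {1,3}; 17 in 2 cells must be {8,9}.
(1,1) = 11 − 8 = 3 completes the 11 across.
(2,1) = 10 − 9 = 1 completes the 10 across.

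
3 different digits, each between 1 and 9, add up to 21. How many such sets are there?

3 distinct digits from 1–9 sum between 6 and 24.
Enumerating: {4,8,9}, {5,7,9}, {6,7,8}.

3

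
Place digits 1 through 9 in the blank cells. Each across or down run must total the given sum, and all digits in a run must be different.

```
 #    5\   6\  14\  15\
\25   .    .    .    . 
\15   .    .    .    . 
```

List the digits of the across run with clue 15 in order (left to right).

2 1 5 7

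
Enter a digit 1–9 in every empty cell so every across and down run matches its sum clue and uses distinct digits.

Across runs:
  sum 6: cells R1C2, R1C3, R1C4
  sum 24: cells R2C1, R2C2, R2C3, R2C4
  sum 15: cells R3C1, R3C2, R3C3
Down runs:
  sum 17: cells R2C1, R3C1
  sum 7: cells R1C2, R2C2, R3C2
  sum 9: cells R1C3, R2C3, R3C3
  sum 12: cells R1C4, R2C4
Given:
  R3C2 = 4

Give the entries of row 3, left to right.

9, 4, 2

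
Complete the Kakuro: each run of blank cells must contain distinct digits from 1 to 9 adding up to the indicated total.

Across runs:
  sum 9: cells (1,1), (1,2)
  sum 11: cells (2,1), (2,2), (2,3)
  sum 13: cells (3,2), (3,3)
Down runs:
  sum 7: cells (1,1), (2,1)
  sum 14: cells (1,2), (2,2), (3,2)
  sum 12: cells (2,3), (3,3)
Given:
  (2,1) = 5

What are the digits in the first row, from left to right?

2, 7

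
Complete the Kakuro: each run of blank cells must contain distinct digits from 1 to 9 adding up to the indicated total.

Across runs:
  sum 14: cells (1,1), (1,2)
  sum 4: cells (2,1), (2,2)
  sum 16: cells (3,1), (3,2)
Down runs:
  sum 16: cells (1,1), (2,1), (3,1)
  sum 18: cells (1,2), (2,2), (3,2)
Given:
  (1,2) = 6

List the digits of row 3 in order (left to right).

4 in 2 cells must be {1,3}; 16 in 2 cells must be {7,9}.
(1,1) = 14 − 6 = 8 completes the 14 across.
Given what's placed, (2,2) must be 3 to fit the 4 across and 18 down.
Given what's placed, (3,1) must be 7 to fit the 16 across and 16 down.
(3,2) = 16 − 7 = 9 completes the 16 across.
(2,1) = 4 − 3 = 1 completes the 4 across.

7, 9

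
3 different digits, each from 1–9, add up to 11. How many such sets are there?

5

3 distinct digits from 1–9 sum between 6 and 24.
Enumerating: {1,2,8}, {1,3,7}, {1,4,6}, {2,3,6}, {2,4,5}.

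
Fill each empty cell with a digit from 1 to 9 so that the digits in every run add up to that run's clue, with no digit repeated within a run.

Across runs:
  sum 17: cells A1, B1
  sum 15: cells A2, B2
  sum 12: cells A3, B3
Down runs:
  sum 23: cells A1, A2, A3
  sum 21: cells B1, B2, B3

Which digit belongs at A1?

9

17 in 2 cells must be {8,9}; 23 in 3 cells must be {6,8,9}.
Nothing is forced directly, so branch on A1, whose candidates are 8 or 9. If A1 = 8: that forces B1 = 9, A3 = 9, after which B3 would have to be in {3} for the 12 across but in {4,5,7,8} for the 21 down — contradiction. So A1 = 9.
B1 = 17 − 9 = 8 completes the 17 across.
Given what's placed, A3 must be 8 to fit the 12 across and 23 down.
B3 = 12 − 8 = 4 completes the 12 across.
A2 = 23 − 17 = 6 completes the 23 down.
B2 = 15 − 6 = 9 completes the 15 across.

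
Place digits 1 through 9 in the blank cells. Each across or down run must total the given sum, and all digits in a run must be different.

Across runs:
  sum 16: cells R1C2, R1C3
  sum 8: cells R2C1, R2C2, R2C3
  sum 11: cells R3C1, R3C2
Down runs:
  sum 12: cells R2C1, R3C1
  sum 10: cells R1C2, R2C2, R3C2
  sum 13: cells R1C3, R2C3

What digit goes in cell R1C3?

9

16 in 2 cells must be {7,9}.
The 16 across and the 10 down share only 7, so R1C2 = 7.
R1C3 = 16 − 7 = 9 completes the 16 across.
R2C3 = 13 − 9 = 4 completes the 13 down.
R3C2 = 2: the only remaining digit allowed by both the 11 across and the 10 down.
R2C1 = 3: the only remaining digit allowed by both the 8 across and the 12 down.
R2C2 = 8 − 7 = 1 completes the 8 across.
R3C1 = 11 − 2 = 9 completes the 11 across.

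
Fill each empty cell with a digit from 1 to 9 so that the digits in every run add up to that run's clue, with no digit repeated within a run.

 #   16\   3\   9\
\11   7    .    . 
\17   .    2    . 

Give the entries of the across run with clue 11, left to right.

7 1 3

16 in 2 cells must be {7,9}; 3 in 2 cells must be {1,2}.
R1C2 = 3 − 2 = 1 completes the 3 down.
R1C3 = 11 − 8 = 3 completes the 11 across.
R2C1 = 16 − 7 = 9 completes the 16 down.
R2C3 = 17 − 11 = 6 completes the 17 across.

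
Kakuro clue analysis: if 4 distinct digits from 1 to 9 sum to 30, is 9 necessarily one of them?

Yes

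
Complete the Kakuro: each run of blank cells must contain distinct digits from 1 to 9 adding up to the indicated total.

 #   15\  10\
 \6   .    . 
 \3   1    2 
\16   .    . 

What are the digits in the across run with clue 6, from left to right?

5 1

3 in 2 cells must be {1,2}; 16 in 2 cells must be {7,9}.
Given what's placed, R1C1 must be 5 to fit the 6 across and 15 down.
R1C2 = 6 − 5 = 1 completes the 6 across.
R3C1 = 15 − 6 = 9 completes the 15 down.
R3C2 = 16 − 9 = 7 completes the 16 across.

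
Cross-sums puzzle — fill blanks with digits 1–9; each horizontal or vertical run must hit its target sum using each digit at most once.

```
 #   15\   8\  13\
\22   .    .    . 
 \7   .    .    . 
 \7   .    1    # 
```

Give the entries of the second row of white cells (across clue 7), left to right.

7 in 3 cells must be {1,2,4}.
R1C2 = 5: the only remaining digit allowed by both the 22 across and the 8 down.
R2C2 = 8 − 6 = 2 completes the 8 down.
R2C3 = 4: the only remaining digit allowed by both the 7 across and the 13 down.
R3C1 = 7 − 1 = 6 completes the 7 across.
Given what's placed, R1C1 must be 8 to fit the 22 across and 15 down.
R1C3 = 22 − 13 = 9 completes the 22 across.
R2C1 = 7 − 6 = 1 completes the 7 across.

1 2 4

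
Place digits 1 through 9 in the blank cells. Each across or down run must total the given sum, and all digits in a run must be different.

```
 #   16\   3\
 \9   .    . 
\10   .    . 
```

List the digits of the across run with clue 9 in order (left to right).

16 in 2 cells must be {7,9}; 3 in 2 cells must be {1,2}.
The 9 across and the 16 down share only 7, so R1C1 = 7.
R1C2 = 9 − 7 = 2 completes the 9 across.
R2C1 = 16 − 7 = 9 completes the 16 down.
R2C2 = 10 − 9 = 1 completes the 10 across.

7, 2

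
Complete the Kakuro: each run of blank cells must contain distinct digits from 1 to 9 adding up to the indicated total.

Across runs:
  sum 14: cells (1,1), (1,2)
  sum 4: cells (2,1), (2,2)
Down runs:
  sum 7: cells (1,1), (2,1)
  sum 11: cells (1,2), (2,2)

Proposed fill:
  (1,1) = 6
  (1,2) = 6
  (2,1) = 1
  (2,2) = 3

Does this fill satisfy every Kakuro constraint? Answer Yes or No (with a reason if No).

No — the across run (1,1)–(1,2) sums to 12, not 14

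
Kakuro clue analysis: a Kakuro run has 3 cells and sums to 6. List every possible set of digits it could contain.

3 distinct digits from 1–9 sum between 6 and 24.
Only one set works: {1,2,3}.

{1,2,3}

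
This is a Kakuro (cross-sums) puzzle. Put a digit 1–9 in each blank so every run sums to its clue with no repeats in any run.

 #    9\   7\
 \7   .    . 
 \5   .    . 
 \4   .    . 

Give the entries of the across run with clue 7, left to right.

4 in 2 cells must be {1,3}; 7 in 3 cells must be {1,2,4}.
The 4 across and the 7 down share only 1, so R3C2 = 1.
R3C1 = 4 − 1 = 3 completes the 4 across.
Nothing is forced directly, so branch on R1C2, whose candidates are 2 or 4. If R1C2 = 4: then R1C1 would have to be in {3} for the 7 across but in {1,2,4,5} for the 9 down — contradiction. So R1C2 = 2.
R1C1 = 7 − 2 = 5 completes the 7 across.
R2C1 = 9 − 8 = 1 completes the 9 down.
R2C2 = 5 − 1 = 4 completes the 5 across.

5 2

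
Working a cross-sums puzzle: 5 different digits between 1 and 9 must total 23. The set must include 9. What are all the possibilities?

5 distinct digits from 1–9 sum between 15 and 35.
Keeping only sets containing 9.

{1,2,3,8,9}; {1,2,4,7,9}; {1,2,5,6,9}; {1,3,4,6,9}; {2,3,4,5,9}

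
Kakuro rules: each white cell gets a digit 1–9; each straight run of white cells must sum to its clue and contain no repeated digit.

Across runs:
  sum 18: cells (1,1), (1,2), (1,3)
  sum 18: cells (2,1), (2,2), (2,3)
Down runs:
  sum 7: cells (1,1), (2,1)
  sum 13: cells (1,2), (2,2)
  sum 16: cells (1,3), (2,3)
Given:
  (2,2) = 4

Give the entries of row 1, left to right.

16 in 2 cells must be {7,9}.
(1,2) = 13 − 4 = 9 completes the 13 down.
Given what's placed, (1,3) must be 7 to fit the 18 across and 16 down.
(2,3) = 16 − 7 = 9 completes the 16 down.
(1,1) = 18 − 16 = 2 completes the 18 across.
(2,1) = 18 − 13 = 5 completes the 18 across.

2, 9, 7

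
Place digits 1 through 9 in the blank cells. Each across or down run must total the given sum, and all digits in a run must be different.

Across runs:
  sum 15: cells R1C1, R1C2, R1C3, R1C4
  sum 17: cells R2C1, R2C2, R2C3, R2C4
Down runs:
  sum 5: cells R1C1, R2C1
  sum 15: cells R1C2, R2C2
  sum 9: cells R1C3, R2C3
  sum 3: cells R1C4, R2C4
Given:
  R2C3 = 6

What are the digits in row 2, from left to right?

3 in 2 cells must be {1,2}.
R1C3 = 9 − 6 = 3 completes the 9 down.
Nothing is forced directly, so branch on R2C2, whose candidates are 7 or 8. If R2C2 = 7: then R1C2 would have to be in {1,2,4,5,6,7,9} for the 15 across but in {8} for the 15 down — contradiction. So R2C2 = 8.
R1C2 = 15 − 8 = 7 completes the 15 down.
Given what's placed, R1C4 must be 1 to fit the 15 across and 3 down.
R2C4 = 3 − 1 = 2 completes the 3 down.
R1C1 = 15 − 11 = 4 completes the 15 across.
R2C1 = 17 − 16 = 1 completes the 17 across.

1 8 6 2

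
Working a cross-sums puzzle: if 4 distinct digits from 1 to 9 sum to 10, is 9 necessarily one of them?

No

The only way to make 10 from 4 distinct digits is {1,2,3,4}, which does not contain 9.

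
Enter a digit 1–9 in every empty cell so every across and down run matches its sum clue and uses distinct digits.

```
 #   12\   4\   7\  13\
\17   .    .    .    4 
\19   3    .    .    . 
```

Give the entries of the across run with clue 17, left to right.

4 in 2 cells must be {1,3}.
R1C1 = 12 − 3 = 9 completes the 12 down.
Given what's placed, R2C2 must be 1 to fit the 19 across and 4 down.
Given what's placed, R2C3 must be 6 to fit the 19 across and 7 down.
R2C4 = 19 − 10 = 9 completes the 19 across.
R1C2 = 4 − 1 = 3 completes the 4 down.
R1C3 = 17 − 16 = 1 completes the 17 across.

9 3 1 4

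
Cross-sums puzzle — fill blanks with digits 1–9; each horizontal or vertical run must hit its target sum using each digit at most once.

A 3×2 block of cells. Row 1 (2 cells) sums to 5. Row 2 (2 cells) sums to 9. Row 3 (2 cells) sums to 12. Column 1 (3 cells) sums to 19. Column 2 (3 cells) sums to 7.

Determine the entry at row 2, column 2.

2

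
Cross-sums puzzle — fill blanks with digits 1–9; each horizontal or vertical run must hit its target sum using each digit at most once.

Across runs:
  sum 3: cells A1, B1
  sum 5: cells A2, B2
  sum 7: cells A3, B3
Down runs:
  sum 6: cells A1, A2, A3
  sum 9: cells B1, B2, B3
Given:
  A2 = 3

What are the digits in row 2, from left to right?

3 2

3 in 2 cells must be {1,2}; 6 in 3 cells must be {1,2,3}.
B2 = 5 − 3 = 2 completes the 5 across.
Given what's placed, B1 must be 1 to fit the 3 across and 9 down.
B3 = 9 − 3 = 6 completes the 9 down.
A1 = 3 − 1 = 2 completes the 3 across.
A3 = 7 − 6 = 1 completes the 7 across.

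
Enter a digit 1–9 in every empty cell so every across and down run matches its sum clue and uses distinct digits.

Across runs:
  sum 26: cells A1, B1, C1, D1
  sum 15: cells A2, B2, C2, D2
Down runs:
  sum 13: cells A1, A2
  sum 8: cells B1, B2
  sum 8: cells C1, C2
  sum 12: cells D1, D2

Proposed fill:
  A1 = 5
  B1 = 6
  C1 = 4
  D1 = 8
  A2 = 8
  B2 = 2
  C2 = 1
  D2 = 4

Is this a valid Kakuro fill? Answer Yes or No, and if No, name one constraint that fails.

No — the across run A1–D1 sums to 23, not 26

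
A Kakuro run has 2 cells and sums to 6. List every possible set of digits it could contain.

2 distinct digits from 1–9 sum between 3 and 17.

{1,5}; {2,4}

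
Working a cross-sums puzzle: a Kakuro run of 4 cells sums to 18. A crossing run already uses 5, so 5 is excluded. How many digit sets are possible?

6

4 distinct digits from 1–9 sum between 10 and 30.
Dropping sets that contain 5.
Enumerating: {1,2,6,9}, {1,2,7,8}, {1,3,6,8}, {1,4,6,7}, {2,3,4,9}, {2,3,6,7}.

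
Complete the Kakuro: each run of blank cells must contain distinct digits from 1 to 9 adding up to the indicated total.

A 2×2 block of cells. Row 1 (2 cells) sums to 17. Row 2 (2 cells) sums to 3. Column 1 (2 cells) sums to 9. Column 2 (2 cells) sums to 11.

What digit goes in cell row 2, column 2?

2

17 in 2 cells must be {8,9}; 3 in 2 cells must be {1,2}.
The 17 across and the 9 down share only 8, so (1,1) = 8.
(1,2) = 17 − 8 = 9 completes the 17 across.
(2,1) = 9 − 8 = 1 completes the 9 down.
(2,2) = 3 − 1 = 2 completes the 3 across.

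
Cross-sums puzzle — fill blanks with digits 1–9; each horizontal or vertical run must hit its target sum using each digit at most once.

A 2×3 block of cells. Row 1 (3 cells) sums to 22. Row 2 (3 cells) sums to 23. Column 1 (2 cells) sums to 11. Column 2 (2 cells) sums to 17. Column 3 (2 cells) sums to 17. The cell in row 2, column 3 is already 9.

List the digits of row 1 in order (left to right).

5, 9, 8

23 in 3 cells must be {6,8,9}; 17 in 2 cells must be {8,9}.
(1,3) = 17 − 9 = 8 completes the 17 down.
(2,2) = 8: the only remaining digit allowed by both the 23 across and the 17 down.
(1,2) = 17 − 8 = 9 completes the 17 down.
(2,1) = 23 − 17 = 6 completes the 23 across.
(1,1) = 22 − 17 = 5 completes the 22 across.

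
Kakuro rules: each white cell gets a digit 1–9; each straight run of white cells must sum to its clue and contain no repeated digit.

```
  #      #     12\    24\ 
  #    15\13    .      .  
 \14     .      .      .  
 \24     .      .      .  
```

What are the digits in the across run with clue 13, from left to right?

24 in 3 cells must be {7,8,9}.
Nothing is forced directly, so branch on R2C3, whose candidates are 7 or 8 or 9. If R2C3 = 8: then R2C1 would have to be in {1,2,4,5} for the 14 across but in {6,7,8,9} for the 15 down — contradiction. If R2C3 = 9: then R2C1 would have to be in {1,2,3,4} for the 14 across but in {6,7,8,9} for the 15 down — contradiction. So R2C3 = 7.
Given what's placed, R2C1 must be 6 to fit the 14 across and 15 down.
R2C2 = 14 − 13 = 1 completes the 14 across.
R3C1 = 15 − 6 = 9 completes the 15 down.
R3C3 = 8: the only remaining digit allowed by both the 24 across and the 24 down.
R1C3 = 24 − 15 = 9 completes the 24 down.
R3C2 = 24 − 17 = 7 completes the 24 across.
R1C2 = 13 − 9 = 4 completes the 13 across.

4, 9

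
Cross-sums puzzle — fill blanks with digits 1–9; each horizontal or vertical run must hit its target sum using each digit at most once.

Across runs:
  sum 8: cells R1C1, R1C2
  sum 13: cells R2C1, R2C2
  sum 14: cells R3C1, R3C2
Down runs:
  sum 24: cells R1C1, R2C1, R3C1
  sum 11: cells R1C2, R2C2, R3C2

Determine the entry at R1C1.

7

24 in 3 cells must be {7,8,9}.
The 8 across and the 24 down share only 7, so R1C1 = 7.
R1C2 = 8 − 7 = 1 completes the 8 across.
Nothing is forced directly, so branch on R2C1, whose candidates are 8 or 9. If R2C1 = 8: then R2C2 would have to be in {5} for the 13 across but in {2,3,4,6,7,8} for the 11 down — contradiction. So R2C1 = 9.
R2C2 = 13 − 9 = 4 completes the 13 across.
R3C1 = 24 − 16 = 8 completes the 24 down.
R3C2 = 14 − 8 = 6 completes the 14 across.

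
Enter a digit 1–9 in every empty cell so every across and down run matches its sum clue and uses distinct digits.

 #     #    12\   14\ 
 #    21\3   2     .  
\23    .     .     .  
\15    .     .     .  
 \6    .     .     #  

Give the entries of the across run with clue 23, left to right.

3 in 2 cells must be {1,2}; 23 in 3 cells must be {6,8,9}.
R1C3 = 3 − 2 = 1 completes the 3 across.
R2C2 = 6: the only remaining digit allowed by both the 23 across and the 12 down.
Given what's placed, R4C2 must be 1 to fit the 6 across and 12 down.
R3C2 = 12 − 9 = 3 completes the 12 down.
R4C1 = 6 − 1 = 5 completes the 6 across.
R2C1 = 9: the only remaining digit allowed by both the 23 across and the 21 down.
R2C3 = 23 − 15 = 8 completes the 23 across.

9 6 8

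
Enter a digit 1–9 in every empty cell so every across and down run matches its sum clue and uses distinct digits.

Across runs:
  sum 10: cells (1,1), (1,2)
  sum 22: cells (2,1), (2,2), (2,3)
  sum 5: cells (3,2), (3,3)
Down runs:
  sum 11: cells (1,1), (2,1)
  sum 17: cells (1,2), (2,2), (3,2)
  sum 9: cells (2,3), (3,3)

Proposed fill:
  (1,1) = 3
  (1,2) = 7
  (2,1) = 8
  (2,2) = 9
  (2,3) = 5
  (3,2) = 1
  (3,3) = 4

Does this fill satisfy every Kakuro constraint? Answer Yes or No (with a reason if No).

Across: 3+7=10; 8+9+5=22; 1+4=5. Down: 3+8=11; 7+9+1=17; 5+4=9. No digit repeats within any run.

Yes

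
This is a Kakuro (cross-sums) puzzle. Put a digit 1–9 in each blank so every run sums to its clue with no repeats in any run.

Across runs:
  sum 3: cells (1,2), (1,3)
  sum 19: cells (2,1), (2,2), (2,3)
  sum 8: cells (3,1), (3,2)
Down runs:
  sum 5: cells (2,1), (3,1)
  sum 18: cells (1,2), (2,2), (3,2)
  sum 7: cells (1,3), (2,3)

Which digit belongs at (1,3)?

3 in 2 cells must be {1,2}.
Nothing is forced directly, so branch on (1,2), whose candidates are 1 or 2. If (1,2) = 1: that forces (1,3) = 2, (2,3) = 5, after which (3,2) would have to be in {1,2,3,5,6,7} for the 8 across but in {8,9} for the 18 down — contradiction. So (1,2) = 2.
(1,3) = 3 − 2 = 1 completes the 3 across.
(2,3) = 7 − 1 = 6 completes the 7 down.
(3,2) = 7: the only remaining digit allowed by both the 8 across and the 18 down.
(2,1) = 4: the only remaining digit allowed by both the 19 across and the 5 down.
(2,2) = 19 − 10 = 9 completes the 19 across.
(3,1) = 8 − 7 = 1 completes the 8 across.

1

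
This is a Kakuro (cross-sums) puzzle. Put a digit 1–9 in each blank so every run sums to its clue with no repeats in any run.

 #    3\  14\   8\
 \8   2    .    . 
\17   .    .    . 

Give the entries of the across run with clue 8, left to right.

3 in 2 cells must be {1,2}.
Given what's placed, R1C2 must be 5 to fit the 8 across and 14 down.
R1C3 = 8 − 7 = 1 completes the 8 across.
R2C1 = 3 − 2 = 1 completes the 3 down.
R2C2 = 14 − 5 = 9 completes the 14 down.
R2C3 = 17 − 10 = 7 completes the 17 across.

2 5 1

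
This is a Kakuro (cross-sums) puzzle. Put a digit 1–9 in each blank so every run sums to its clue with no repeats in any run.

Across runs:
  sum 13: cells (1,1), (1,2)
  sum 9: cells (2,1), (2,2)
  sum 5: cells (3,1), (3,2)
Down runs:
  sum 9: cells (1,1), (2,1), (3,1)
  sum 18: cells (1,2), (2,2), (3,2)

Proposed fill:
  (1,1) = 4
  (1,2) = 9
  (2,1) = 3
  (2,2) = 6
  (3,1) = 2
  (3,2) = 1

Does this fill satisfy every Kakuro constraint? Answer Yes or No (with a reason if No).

No — the down run (1,2)–(3,2) sums to 16, not 18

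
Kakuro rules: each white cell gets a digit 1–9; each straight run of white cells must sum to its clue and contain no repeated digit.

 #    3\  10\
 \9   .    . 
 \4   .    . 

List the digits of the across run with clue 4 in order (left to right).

4 in 2 cells must be {1,3}; 3 in 2 cells must be {1,2}.
The 4 across and the 3 down share only 1, so R2C1 = 1.
R2C2 = 4 − 1 = 3 completes the 4 across.
R1C1 = 3 − 1 = 2 completes the 3 down.
R1C2 = 9 − 2 = 7 completes the 9 across.

1 3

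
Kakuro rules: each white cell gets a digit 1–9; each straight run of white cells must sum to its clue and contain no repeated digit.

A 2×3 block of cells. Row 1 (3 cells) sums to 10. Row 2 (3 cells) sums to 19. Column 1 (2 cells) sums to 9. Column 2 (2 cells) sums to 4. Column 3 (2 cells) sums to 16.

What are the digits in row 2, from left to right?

4 in 2 cells must be {1,3}; 16 in 2 cells must be {7,9}.
The 10 across and the 16 down share only 7, so (1,3) = 7.
The 19 across and the 4 down share only 3, so (2,2) = 3.
(2,3) = 16 − 7 = 9 completes the 16 down.
(1,2) = 4 − 3 = 1 completes the 4 down.
(2,1) = 19 − 12 = 7 completes the 19 across.
(1,1) = 10 − 8 = 2 completes the 10 across.

7 3 9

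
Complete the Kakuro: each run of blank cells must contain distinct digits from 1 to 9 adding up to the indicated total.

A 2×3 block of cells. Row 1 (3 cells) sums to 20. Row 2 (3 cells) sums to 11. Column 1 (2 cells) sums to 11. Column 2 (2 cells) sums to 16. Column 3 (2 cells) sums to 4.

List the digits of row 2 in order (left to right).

16 in 2 cells must be {7,9}; 4 in 2 cells must be {1,3}.
The 20 across and the 4 down share only 3, so (1,3) = 3.
The 11 across and the 16 down share only 7, so (2,2) = 7.
(2,3) = 4 − 3 = 1 completes the 4 down.
(1,2) = 16 − 7 = 9 completes the 16 down.
(2,1) = 11 − 8 = 3 completes the 11 across.
(1,1) = 20 − 12 = 8 completes the 20 across.

3, 7, 1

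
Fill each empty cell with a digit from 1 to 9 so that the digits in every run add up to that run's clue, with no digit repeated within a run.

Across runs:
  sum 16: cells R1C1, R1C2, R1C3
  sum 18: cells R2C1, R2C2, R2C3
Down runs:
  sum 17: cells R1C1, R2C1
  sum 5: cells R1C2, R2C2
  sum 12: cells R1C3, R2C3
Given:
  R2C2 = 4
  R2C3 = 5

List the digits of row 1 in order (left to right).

17 in 2 cells must be {8,9}.
R1C2 = 5 − 4 = 1 completes the 5 down.
R1C3 = 12 − 5 = 7 completes the 12 down.
R2C1 = 18 − 9 = 9 completes the 18 across.
R1C1 = 16 − 8 = 8 completes the 16 across.

8 1 7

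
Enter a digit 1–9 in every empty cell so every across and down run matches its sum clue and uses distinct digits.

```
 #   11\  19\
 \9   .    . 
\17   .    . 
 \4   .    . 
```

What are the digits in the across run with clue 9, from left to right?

17 in 2 cells must be {8,9}; 4 in 2 cells must be {1,3}.
The 17 across and the 11 down share only 8, so R2C1 = 8.
R2C2 = 17 − 8 = 9 completes the 17 across.
Given what's placed, R3C1 must be 1 to fit the 4 across and 11 down.
R3C2 = 4 − 1 = 3 completes the 4 across.
R1C1 = 11 − 9 = 2 completes the 11 down.
R1C2 = 9 − 2 = 7 completes the 9 across.

2 7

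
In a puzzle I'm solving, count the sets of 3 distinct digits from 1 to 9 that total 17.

3 distinct digits from 1–9 sum between 6 and 24.

7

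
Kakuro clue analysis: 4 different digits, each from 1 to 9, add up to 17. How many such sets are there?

4 distinct digits from 1–9 sum between 10 and 30.

9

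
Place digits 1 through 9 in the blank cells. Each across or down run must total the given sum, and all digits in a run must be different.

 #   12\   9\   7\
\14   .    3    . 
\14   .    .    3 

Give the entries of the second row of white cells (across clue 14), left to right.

R1C3 = 7 − 3 = 4 completes the 7 down.
R2C2 = 9 − 3 = 6 completes the 9 down.
R1C1 = 14 − 7 = 7 completes the 14 across.
R2C1 = 14 − 9 = 5 completes the 14 across.

5 6 3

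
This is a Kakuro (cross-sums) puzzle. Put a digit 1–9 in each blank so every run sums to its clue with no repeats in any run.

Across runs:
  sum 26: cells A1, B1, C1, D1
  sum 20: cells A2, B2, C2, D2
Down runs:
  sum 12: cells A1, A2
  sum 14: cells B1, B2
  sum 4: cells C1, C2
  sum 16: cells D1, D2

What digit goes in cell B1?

6

4 in 2 cells must be {1,3}; 16 in 2 cells must be {7,9}.
Only 3 fits C1 under both its across sum 26 and down sum 4.
Given what's placed, D1 must be 9 to fit the 26 across and 16 down.
C2 = 4 − 3 = 1 completes the 4 down.
D2 = 16 − 9 = 7 completes the 16 down.
A1 = 8: the only remaining digit allowed by both the 26 across and the 12 down.
B1 = 26 − 20 = 6 completes the 26 across.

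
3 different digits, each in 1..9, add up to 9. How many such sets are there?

3

3 distinct digits from 1–9 sum between 6 and 24.
Enumerating: {1,2,6}, {1,3,5}, {2,3,4}.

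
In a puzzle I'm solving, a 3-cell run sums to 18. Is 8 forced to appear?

Counterexample: {2,7,9} sums to 18 without using 8.

No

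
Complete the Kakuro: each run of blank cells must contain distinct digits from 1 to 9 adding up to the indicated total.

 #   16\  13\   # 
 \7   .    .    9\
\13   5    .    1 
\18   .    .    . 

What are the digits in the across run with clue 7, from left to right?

2, 5

R2C2 = 13 − 6 = 7 completes the 13 across.
R3C3 = 9 − 1 = 8 completes the 9 down.
Nothing is forced directly, so branch on R3C2, whose candidates are 1 or 4. If R3C2 = 4: that forces R1C2 = 2, after which R3C1 would have to be in {6} for the 18 across but in {2,3,4,7,8,9} for the 16 down — contradiction. So R3C2 = 1.
R1C2 = 13 − 8 = 5 completes the 13 down.
R3C1 = 18 − 9 = 9 completes the 18 across.
R1C1 = 7 − 5 = 2 completes the 7 across.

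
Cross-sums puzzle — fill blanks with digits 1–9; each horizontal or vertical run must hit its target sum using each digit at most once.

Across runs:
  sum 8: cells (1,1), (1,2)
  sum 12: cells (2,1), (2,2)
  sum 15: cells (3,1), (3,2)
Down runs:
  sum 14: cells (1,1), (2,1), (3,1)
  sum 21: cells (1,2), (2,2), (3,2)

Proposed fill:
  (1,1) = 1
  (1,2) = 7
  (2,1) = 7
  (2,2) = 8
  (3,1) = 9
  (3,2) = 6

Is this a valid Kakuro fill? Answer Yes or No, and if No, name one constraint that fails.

No — the down run (1,1)–(3,1) sums to 17, not 14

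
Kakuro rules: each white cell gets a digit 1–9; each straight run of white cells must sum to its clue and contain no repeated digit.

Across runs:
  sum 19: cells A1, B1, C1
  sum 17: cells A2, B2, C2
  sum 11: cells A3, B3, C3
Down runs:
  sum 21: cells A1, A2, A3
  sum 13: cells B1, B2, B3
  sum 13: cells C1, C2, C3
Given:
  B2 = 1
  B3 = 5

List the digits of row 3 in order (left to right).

4 5 2

B1 = 13 − 6 = 7 completes the 13 down.
Given what's placed, A3 must be 4 to fit the 11 across and 21 down.
C3 = 11 − 9 = 2 completes the 11 across.
A2 = 9: the only remaining digit allowed by both the 17 across and the 21 down.
C2 = 17 − 10 = 7 completes the 17 across.
A1 = 21 − 13 = 8 completes the 21 down.
C1 = 19 − 15 = 4 completes the 19 across.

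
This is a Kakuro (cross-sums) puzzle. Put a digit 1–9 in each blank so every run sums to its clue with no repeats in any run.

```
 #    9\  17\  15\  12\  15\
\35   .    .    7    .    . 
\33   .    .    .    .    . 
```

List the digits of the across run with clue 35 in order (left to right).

35 in 5 cells must be {5,6,7,8,9}; 17 in 2 cells must be {8,9}.
R2C3 = 15 − 7 = 8 completes the 15 down.
R2C2 = 9: the only remaining digit allowed by both the 33 across and the 17 down.
R1C2 = 17 − 9 = 8 completes the 17 down.
Nothing is forced directly, so branch on R2C5, whose candidates are 6 or 7. If R2C5 = 7: then R1C5 would have to be in {5,6,9} for the 35 across but in {8} for the 15 down — contradiction. So R2C5 = 6.
R1C5 = 15 − 6 = 9 completes the 15 down.
R1C4 = 5: the only remaining digit allowed by both the 35 across and the 12 down.
R2C4 = 12 − 5 = 7 completes the 12 down.
R1C1 = 35 − 29 = 6 completes the 35 across.

6, 8, 7, 5, 9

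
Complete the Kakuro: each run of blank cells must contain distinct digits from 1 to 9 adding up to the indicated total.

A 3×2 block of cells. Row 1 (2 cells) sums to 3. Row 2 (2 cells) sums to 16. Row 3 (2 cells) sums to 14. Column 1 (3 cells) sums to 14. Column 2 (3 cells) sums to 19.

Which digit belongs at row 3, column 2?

8

3 in 2 cells must be {1,2}; 16 in 2 cells must be {7,9}.
The 3 across and the 19 down share only 2, so (1,2) = 2.
Given what's placed, (2,2) must be 9 to fit the 16 across and 19 down.
(3,2) = 19 − 11 = 8 completes the 19 down.
(1,1) = 3 − 2 = 1 completes the 3 across.
(2,1) = 16 − 9 = 7 completes the 16 across.
(3,1) = 14 − 8 = 6 completes the 14 across.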